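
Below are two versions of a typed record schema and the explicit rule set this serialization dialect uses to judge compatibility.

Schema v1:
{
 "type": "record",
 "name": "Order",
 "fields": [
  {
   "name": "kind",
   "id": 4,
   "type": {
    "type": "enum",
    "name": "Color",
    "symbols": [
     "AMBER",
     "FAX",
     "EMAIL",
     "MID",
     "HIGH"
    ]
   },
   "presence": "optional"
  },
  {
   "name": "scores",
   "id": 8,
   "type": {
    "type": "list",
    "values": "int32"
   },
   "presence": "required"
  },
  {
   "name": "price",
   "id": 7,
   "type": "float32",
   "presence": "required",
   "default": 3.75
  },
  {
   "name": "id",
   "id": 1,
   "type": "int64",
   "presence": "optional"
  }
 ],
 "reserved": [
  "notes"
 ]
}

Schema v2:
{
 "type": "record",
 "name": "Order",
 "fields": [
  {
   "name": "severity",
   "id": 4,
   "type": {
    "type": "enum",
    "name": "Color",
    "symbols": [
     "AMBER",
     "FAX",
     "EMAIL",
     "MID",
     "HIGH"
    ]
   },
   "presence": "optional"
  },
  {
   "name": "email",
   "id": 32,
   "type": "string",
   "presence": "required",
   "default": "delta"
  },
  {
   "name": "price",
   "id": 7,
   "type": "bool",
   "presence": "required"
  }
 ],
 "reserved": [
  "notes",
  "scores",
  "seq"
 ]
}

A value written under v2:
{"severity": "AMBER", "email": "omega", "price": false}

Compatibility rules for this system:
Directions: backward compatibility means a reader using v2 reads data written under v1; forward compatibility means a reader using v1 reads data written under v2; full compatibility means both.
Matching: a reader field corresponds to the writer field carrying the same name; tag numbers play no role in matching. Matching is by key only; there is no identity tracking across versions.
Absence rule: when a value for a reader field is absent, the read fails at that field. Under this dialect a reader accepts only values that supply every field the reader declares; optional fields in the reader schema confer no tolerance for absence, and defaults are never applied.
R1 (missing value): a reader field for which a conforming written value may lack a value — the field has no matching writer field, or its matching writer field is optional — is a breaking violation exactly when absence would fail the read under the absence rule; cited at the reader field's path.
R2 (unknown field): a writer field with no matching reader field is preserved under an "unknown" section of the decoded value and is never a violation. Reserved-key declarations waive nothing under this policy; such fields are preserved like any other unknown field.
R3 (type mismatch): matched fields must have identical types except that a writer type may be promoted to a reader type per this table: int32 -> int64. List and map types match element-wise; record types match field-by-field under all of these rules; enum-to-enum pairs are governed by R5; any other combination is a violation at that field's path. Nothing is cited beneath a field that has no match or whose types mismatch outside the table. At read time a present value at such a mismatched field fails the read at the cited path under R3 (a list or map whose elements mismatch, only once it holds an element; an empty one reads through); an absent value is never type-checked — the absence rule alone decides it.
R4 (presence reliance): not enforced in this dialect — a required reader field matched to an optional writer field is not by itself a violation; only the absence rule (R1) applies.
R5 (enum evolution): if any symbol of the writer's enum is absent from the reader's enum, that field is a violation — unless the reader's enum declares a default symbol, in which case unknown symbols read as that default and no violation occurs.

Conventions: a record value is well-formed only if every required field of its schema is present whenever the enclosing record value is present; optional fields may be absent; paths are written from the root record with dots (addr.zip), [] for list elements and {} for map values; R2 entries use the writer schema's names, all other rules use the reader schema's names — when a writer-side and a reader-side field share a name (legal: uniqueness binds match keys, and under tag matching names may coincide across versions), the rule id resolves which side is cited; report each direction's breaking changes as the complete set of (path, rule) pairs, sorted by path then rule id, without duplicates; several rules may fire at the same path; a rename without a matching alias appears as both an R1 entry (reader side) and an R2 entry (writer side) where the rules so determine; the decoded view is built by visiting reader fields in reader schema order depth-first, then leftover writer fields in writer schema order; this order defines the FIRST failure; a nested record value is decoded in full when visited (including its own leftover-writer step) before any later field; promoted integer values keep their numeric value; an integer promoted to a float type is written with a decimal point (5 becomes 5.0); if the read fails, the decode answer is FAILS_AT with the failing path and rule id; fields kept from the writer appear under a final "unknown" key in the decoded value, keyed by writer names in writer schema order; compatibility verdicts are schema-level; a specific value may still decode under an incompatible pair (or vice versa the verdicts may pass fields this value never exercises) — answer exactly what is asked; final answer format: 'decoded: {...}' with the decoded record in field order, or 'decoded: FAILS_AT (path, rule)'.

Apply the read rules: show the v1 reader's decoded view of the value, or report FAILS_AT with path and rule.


decoded: FAILS_AT (kind, R1)

each type pair in Order: writer, then reader
decode walk for Order under reader schema v1:
  read fails at kind under R1 (no fill)
  => FAILS_AT (kind, R1)
the rest of the Order diff is inert for this question:
  removed field scores from record Order (its key "scores" joins the reserved list) -> affects the rule determinations only; this particular Order value decodes identically
  field price in record Order: type float32 changed to bool (its default is dropped) -> affects the rule determinations only; this particular Order value decodes identically
  removed field id from record Order -> affects the rule determinations only; this particular Order value decodes identically
  added field email to record Order: required string, tag 32, default "delta" (in v2 it sits immediately before price) -> affects the rule determinations only; this particular Order value decodes identically


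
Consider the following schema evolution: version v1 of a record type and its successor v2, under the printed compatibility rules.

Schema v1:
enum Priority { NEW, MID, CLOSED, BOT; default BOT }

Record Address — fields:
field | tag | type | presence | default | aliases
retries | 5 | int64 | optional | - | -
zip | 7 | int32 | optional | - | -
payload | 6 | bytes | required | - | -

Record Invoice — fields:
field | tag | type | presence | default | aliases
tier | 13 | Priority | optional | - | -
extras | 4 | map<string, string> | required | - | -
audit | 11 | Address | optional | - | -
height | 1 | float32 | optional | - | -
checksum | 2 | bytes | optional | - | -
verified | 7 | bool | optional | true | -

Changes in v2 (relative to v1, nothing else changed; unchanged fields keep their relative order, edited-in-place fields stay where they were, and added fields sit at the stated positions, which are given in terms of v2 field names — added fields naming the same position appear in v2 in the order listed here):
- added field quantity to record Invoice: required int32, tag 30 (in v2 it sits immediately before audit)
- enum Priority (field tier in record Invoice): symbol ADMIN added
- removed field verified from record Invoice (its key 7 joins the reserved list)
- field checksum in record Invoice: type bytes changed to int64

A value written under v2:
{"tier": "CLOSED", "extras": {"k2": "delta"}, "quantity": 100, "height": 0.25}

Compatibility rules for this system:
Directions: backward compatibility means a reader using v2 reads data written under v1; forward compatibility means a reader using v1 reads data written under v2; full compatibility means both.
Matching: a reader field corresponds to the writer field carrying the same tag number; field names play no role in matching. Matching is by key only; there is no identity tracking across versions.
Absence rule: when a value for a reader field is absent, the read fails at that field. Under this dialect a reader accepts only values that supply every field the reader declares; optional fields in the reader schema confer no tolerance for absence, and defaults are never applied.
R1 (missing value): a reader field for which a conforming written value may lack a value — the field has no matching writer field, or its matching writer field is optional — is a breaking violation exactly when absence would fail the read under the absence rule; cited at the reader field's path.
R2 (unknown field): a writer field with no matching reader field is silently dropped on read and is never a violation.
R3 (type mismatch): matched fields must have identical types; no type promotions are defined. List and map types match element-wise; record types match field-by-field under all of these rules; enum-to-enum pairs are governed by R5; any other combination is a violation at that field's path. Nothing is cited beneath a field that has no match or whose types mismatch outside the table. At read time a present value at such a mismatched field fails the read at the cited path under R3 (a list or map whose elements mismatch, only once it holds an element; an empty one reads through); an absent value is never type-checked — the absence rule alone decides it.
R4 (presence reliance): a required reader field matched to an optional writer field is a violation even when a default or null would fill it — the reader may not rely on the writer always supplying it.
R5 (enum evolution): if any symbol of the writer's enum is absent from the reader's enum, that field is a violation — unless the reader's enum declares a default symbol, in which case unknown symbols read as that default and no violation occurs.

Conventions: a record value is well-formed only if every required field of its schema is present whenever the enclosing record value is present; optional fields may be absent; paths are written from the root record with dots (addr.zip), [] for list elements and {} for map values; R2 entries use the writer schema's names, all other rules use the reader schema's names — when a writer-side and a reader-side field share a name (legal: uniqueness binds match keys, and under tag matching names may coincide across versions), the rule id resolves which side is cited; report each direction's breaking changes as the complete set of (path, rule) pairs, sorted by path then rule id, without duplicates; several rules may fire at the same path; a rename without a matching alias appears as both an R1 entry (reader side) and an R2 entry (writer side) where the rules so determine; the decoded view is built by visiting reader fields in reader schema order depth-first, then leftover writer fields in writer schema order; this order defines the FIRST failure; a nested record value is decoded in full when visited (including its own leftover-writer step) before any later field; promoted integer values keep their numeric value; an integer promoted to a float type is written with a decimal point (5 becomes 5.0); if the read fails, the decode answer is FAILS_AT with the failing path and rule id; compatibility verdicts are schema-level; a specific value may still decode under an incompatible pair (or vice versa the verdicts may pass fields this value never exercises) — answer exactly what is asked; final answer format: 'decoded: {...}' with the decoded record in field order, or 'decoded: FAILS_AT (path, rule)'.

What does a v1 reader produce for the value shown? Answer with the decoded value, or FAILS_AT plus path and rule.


decoded: FAILS_AT (audit, R1)

each type pair in Invoice: writer, then reader
migrating the Invoice value to v1:
  tier := "CLOSED"
  extras := {"k2": "delta"}
  read fails at audit under R1 (no fill)
  => FAILS_AT (audit, R1)
ruling out the remaining Invoice differences:
  added field quantity to record Invoice: required int32, tag 30 (in v2 it sits immediately before audit) -> matters for Invoice compatibility verdicts, not for this value's decode
  enum Priority (field tier in record Invoice): symbol ADMIN added -> inert under this dialect — no rule fires on Invoice and the result does not move
  removed field verified from record Invoice (its key 7 joins the reserved list) -> matters for Invoice compatibility verdicts, not for this value's decode
  field checksum in record Invoice: type bytes changed to int64 -> matters for Invoice compatibility verdicts, not for this value's decode


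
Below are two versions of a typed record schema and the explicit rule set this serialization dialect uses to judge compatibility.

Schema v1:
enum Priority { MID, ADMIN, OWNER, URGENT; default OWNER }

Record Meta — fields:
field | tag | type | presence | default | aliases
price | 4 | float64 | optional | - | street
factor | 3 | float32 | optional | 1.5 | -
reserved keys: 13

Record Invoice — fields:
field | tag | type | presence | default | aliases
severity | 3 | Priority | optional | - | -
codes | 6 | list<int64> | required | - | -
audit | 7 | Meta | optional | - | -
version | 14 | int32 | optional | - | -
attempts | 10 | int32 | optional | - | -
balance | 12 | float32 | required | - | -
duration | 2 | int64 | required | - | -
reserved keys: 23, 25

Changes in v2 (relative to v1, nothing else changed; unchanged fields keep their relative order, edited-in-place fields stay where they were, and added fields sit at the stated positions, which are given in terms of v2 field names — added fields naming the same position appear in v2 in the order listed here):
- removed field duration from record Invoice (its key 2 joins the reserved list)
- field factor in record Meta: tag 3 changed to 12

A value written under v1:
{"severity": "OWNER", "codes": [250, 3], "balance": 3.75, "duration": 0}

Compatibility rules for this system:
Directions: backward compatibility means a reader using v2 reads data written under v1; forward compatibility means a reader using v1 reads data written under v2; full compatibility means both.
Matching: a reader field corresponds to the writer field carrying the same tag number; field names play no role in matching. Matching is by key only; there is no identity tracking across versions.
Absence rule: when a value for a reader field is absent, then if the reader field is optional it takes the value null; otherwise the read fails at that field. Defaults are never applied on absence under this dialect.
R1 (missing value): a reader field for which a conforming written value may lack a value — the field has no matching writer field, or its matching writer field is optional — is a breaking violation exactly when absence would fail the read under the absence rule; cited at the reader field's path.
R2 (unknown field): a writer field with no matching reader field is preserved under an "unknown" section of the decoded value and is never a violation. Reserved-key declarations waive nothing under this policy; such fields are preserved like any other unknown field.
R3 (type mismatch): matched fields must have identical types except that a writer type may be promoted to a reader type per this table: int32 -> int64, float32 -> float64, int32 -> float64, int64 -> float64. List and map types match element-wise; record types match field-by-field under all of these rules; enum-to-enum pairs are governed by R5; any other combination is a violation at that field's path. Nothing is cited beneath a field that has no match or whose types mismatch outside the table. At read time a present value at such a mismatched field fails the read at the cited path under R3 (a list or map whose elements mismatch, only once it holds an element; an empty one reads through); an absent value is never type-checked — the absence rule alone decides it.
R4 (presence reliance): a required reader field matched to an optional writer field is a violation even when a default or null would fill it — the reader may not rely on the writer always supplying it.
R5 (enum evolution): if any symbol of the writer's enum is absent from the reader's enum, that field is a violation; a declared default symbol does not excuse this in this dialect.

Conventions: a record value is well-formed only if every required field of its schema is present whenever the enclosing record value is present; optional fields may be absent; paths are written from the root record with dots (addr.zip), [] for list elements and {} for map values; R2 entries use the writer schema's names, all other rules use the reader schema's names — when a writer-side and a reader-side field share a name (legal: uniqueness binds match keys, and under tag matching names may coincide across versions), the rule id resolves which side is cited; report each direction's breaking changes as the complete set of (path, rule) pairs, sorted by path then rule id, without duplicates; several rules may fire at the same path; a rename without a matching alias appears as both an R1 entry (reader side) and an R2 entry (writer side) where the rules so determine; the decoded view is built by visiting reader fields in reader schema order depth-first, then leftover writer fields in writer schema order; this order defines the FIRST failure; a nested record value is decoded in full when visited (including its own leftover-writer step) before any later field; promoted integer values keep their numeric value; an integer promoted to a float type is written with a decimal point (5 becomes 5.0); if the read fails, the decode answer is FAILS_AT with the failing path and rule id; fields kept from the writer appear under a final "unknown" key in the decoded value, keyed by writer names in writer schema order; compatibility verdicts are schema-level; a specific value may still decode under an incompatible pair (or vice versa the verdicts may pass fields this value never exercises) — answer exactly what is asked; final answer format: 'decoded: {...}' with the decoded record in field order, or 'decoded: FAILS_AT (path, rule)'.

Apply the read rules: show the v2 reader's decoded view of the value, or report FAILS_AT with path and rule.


decoded: {"severity": "OWNER", "codes": [250, 3], "audit": null, "version": null, "attempts": null, "balance": 3.75, "unknown": {"duration": 0}}

in Invoice below, arrows point writer -> reader
decoding the Invoice value with the v2 reader:
  severity := "OWNER"
  codes := [250, 3]
  audit := null (missing; optional => null)
  version := null (missing; optional => null)
  attempts := null (missing; optional => null)
  balance := 3.75
  writer duration: kept under "unknown"
  => decoded: {"severity": "OWNER", "codes": [250, 3], "audit": null, "version": null, "attempts": null, "balance": 3.75, "unknown": {"duration": 0}}
diffs on Invoice not affecting the asked answer:
  field factor in record Meta: tag 3 changed to 12 -> triggers nothing under the printed rules; the Invoice answer is the same either way


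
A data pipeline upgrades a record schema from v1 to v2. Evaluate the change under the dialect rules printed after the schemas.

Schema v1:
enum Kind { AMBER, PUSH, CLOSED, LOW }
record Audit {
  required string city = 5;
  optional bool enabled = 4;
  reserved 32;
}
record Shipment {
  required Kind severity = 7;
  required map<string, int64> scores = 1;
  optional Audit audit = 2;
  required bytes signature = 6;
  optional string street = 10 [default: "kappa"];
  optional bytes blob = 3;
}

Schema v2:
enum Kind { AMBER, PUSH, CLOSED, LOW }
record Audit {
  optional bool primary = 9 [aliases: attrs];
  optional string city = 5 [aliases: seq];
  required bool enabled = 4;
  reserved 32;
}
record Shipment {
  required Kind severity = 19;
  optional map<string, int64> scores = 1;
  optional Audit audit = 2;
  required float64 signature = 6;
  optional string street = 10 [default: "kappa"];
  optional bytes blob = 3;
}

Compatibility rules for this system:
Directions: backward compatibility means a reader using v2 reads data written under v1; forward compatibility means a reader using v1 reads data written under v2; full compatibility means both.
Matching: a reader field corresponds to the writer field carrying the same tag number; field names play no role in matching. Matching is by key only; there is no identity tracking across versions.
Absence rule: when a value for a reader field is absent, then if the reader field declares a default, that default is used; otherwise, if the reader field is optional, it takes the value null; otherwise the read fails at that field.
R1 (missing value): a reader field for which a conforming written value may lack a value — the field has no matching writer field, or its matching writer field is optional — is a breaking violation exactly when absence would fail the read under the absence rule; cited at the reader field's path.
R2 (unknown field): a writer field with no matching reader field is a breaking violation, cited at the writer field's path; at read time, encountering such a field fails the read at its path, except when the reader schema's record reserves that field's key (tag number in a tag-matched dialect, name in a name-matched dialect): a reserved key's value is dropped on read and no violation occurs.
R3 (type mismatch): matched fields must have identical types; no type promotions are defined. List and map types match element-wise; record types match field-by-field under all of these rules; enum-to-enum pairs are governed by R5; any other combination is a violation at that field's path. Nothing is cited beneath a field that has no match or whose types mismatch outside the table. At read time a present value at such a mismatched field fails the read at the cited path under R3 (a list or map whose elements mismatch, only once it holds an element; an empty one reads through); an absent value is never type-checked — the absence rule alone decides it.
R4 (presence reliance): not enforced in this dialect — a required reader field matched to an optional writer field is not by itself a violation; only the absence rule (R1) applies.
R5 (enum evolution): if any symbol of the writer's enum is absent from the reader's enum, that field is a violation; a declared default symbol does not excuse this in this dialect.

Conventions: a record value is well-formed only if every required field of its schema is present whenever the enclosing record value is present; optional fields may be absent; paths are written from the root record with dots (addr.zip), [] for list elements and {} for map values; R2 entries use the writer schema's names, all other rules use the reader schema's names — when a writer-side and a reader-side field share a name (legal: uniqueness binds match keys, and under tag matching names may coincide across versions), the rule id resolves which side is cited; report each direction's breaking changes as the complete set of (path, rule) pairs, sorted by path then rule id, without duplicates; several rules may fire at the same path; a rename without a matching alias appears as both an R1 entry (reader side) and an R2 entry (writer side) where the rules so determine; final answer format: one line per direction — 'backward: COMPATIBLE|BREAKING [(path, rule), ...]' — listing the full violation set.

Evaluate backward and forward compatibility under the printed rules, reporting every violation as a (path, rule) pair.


backward: BREAKING [(audit.enabled, R1), (severity, R1), (severity, R2), (signature, R3)]; forward: BREAKING [(audit.city, R1), (audit.primary, R2), (scores, R1), (severity, R1), (severity, R2), (signature, R3)]

arrows below run writer -> reader for Shipment
backward analysis of Shipment with v2 as reader and v1 as writer:
  no writer field matches reader severity
  scores: paired with writer scores (map<string, int64> -> map<string, int64>; writer required)
  audit: paired with writer audit (Audit -> Audit; writer optional)
  signature: paired with writer signature (bytes -> float64; writer required)
  street: paired with writer street (string -> string; writer optional)
  blob: paired with writer blob (bytes -> bytes; writer optional)
  writer field severity has no reader counterpart
  no writer field matches reader audit.primary
  audit.city: paired with writer audit.city (string -> string; writer required)
  audit.enabled: paired with writer audit.enabled (bool -> bool; writer optional)
  violation R1 at audit.enabled
  violation R1 at severity
  violation R2 at severity
  violation R3 at signature
  => backward: BREAKING (4)
forward analysis of Shipment with v1 as reader and v2 as writer:
  no writer field matches reader severity
  scores: paired with writer scores (map<string, int64> -> map<string, int64>; writer optional)
  audit: paired with writer audit (Audit -> Audit; writer optional)
  signature: paired with writer signature (float64 -> bytes; writer required)
  street: paired with writer street (string -> string; writer optional)
  blob: paired with writer blob (bytes -> bytes; writer optional)
  writer field severity has no reader counterpart
  audit.city: paired with writer audit.city (string -> string; writer optional)
  audit.enabled: paired with writer audit.enabled (bool -> bool; writer required)
  writer field audit.primary has no reader counterpart
  violation R1 at audit.city
  violation R2 at audit.primary
  violation R1 at scores
  violation R1 at severity
  violation R2 at severity
  violation R3 at signature
  => forward: BREAKING (6)


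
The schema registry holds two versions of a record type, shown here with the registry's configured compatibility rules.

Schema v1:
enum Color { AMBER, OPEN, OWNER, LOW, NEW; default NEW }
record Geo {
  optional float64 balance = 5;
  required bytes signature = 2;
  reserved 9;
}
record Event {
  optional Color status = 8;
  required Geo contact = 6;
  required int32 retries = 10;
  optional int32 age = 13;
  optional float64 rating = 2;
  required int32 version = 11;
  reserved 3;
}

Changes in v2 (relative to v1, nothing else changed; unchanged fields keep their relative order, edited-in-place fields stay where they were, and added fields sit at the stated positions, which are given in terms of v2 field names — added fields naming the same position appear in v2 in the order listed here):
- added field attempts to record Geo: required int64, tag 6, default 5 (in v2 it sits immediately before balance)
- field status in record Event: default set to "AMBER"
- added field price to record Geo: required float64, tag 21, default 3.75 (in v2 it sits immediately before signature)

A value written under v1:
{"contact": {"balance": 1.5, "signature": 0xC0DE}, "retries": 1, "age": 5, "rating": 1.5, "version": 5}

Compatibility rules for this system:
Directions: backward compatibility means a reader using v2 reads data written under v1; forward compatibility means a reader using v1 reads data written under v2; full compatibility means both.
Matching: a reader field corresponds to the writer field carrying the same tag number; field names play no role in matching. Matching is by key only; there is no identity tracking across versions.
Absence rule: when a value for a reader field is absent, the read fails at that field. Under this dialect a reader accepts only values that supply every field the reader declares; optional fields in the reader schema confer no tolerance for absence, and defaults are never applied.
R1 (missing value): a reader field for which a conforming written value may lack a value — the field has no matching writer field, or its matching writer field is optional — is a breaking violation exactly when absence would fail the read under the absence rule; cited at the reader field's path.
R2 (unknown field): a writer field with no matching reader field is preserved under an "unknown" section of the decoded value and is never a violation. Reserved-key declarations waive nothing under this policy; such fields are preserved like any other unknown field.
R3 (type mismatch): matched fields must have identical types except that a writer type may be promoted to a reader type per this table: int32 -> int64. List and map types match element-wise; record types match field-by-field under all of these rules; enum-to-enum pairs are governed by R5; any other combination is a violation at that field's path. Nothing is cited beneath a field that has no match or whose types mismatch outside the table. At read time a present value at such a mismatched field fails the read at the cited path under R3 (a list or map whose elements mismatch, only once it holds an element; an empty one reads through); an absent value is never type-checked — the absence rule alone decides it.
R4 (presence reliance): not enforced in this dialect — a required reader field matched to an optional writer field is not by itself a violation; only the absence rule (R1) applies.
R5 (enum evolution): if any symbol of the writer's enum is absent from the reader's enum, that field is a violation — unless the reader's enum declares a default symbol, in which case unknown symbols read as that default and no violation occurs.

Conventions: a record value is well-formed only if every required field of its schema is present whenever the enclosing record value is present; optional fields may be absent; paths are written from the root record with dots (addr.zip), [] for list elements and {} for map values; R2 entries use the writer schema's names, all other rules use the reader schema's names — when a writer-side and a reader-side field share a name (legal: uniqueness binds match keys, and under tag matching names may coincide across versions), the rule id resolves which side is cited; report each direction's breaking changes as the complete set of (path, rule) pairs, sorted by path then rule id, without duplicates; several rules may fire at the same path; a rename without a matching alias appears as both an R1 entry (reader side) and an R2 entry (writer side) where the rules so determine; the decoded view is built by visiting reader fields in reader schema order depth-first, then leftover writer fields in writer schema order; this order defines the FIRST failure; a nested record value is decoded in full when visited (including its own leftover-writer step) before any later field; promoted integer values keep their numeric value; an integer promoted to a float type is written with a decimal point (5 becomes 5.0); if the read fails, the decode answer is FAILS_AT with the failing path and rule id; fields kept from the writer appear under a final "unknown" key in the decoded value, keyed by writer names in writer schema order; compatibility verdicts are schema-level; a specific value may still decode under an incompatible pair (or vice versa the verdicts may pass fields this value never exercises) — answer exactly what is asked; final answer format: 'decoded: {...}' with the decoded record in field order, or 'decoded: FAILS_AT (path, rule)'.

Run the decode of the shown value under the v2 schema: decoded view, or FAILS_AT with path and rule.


arrows below run writer -> reader for Event
decoding the Event value with the v2 reader:
  read fails at status under R1 (no fill)
  => FAILS_AT (status, R1)
checking off the Event differences that do not matter here:
  added field price to record Geo: required float64, tag 21, default 3.75 (in v2 it sits immediately before signature) -> shifts the Event verdicts, not this decode
  added field attempts to record Geo: required int64, tag 6, default 5 (in v2 it sits immediately before balance) -> shifts the Event verdicts, not this decode

decoded: FAILS_AT (status, R1)


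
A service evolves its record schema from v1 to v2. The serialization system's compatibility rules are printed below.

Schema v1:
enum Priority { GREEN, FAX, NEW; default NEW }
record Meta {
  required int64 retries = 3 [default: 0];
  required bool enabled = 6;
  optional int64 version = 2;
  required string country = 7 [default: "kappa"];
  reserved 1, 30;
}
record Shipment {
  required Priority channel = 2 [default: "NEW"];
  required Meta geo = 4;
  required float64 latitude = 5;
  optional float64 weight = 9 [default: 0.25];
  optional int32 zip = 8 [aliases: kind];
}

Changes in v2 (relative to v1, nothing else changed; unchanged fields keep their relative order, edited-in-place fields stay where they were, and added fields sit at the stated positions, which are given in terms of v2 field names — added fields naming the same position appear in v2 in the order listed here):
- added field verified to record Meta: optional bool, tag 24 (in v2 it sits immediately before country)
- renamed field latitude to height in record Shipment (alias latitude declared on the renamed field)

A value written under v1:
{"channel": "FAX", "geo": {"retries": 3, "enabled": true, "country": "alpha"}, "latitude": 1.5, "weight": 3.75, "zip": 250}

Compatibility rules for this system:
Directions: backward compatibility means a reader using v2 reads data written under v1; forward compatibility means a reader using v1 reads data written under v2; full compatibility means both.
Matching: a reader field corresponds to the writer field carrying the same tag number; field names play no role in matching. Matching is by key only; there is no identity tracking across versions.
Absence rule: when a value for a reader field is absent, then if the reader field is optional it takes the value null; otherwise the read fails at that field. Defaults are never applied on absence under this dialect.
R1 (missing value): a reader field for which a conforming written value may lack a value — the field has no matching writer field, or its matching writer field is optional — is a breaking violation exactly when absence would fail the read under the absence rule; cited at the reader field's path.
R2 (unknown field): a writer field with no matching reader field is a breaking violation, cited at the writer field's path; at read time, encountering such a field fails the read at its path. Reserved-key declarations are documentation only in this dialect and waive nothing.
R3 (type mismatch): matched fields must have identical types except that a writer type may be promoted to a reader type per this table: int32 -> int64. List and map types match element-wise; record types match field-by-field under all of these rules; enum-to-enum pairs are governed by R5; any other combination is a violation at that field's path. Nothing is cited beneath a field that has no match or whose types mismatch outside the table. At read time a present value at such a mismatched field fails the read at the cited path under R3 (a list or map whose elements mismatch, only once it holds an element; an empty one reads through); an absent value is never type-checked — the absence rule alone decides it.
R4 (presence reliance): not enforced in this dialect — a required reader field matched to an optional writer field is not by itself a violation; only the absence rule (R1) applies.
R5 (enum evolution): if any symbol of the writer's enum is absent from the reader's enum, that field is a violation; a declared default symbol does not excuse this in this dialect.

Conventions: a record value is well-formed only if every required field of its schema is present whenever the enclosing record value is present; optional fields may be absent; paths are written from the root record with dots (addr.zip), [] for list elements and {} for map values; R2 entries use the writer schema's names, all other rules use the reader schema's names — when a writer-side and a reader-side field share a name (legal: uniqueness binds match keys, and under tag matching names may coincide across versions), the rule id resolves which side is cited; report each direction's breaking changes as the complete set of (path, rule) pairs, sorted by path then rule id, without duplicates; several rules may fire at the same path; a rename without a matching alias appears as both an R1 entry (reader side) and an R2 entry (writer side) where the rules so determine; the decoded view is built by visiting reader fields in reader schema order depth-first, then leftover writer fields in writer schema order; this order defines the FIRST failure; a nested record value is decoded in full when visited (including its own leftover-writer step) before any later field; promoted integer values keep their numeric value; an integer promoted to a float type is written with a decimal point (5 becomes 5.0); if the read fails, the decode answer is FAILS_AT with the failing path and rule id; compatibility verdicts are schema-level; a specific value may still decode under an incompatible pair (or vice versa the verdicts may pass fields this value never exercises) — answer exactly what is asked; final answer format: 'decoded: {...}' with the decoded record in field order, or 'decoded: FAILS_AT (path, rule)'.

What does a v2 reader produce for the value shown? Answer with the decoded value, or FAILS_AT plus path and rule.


each type pair in Shipment: writer, then reader
decode (reader v2):
  channel := "FAX"
  geo.retries := 3
  geo.enabled := true
  geo.version := null (not supplied -> null)
  geo.verified := null (not supplied -> null)
  geo.country := "alpha"
  height := 1.5 (from writer latitude)
  weight := 3.75
  zip := 250
  => decoded: {"channel": "FAX", "geo": {"retries": 3, "enabled": true, "version": null, "verified": null, "country": "alpha"}, "height": 1.5, "weight": 3.75, "zip": 250}

decoded: {"channel": "FAX", "geo": {"retries": 3, "enabled": true, "version": null, "verified": null, "country": "alpha"}, "height": 1.5, "weight": 3.75, "zip": 250}


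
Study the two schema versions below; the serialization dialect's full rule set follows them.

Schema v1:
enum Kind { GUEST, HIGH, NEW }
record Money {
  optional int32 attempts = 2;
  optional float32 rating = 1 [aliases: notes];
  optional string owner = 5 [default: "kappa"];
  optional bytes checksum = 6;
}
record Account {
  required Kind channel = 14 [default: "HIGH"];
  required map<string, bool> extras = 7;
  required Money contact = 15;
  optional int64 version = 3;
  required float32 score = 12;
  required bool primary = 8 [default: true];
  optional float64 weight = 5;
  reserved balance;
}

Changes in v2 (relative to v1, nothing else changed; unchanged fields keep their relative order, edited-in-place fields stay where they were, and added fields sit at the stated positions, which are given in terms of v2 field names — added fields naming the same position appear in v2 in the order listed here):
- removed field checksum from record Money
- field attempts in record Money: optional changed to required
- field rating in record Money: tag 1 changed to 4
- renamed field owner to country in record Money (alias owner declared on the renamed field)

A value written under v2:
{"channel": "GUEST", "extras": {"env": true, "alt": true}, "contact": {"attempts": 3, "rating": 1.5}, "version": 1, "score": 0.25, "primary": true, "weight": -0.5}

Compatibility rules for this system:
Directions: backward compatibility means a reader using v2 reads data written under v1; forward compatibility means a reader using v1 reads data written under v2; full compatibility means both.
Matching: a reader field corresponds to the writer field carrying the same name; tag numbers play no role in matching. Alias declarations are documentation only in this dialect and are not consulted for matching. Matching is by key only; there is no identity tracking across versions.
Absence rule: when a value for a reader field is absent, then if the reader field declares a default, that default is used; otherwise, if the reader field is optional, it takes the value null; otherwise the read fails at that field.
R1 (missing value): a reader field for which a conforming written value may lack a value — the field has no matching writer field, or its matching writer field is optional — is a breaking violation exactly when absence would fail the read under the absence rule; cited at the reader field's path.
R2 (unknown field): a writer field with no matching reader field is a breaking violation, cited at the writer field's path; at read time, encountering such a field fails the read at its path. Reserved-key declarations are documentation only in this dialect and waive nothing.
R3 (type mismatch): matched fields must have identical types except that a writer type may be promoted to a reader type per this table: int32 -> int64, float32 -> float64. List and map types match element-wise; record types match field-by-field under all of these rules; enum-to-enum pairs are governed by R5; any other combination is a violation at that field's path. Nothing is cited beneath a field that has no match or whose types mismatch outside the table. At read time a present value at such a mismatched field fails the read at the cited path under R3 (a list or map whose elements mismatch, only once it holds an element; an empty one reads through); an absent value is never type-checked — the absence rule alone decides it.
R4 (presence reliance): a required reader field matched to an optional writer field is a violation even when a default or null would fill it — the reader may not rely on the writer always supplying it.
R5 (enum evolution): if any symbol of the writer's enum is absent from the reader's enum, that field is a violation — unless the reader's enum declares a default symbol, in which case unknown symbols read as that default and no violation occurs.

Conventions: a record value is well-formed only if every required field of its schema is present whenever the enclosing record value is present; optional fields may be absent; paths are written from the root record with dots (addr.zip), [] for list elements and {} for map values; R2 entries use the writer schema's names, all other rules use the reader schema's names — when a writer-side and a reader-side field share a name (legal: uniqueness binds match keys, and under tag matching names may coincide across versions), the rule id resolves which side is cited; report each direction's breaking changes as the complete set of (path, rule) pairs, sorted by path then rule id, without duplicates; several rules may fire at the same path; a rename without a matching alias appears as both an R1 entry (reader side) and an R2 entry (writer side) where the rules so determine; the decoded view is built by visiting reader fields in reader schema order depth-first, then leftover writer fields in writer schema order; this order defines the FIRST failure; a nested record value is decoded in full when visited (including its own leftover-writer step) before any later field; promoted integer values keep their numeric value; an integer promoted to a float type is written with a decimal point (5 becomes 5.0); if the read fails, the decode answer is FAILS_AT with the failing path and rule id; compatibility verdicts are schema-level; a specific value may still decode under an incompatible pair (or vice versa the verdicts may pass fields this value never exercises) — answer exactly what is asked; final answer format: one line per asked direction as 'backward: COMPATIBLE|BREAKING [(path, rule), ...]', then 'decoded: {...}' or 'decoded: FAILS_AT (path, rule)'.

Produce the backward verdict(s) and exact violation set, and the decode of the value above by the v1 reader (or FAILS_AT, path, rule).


backward: BREAKING [(contact.attempts, R1), (contact.attempts, R4), (contact.checksum, R2), (contact.owner, R2)]; decoded: {"channel": "GUEST", "extras": {"env": true, "alt": true}, "contact": {"attempts": 3, "rating": 1.5, "owner": "kappa", "checksum": null}, "version": 1, "score": 0.25, "primary": true, "weight": -0.5}

in Account below, arrows point writer -> reader
backward for Account (reader v2, writer v1):
  channel: Kind -> Kind, writer required; from channel
  extras: map<string, bool> -> map<string, bool>, writer required; from extras
  contact: Money -> Money, writer required; from contact
  version: int64 -> int64, writer optional; from version
  score: float32 -> float32, writer required; from score
  primary: bool -> bool, writer required; from primary
  weight: float64 -> float64, writer optional; from weight
  contact.attempts: int32 -> int32, writer optional; from contact.attempts
  contact.rating: float32 -> float32, writer optional; from contact.rating
  contact.country: no writer match
  writer contact.owner: unknown to reader
  writer contact.checksum: unknown to reader
  violation R1 at contact.attempts
  violation R4 at contact.attempts
  violation R2 at contact.checksum
  violation R2 at contact.owner
  => backward: BREAKING (4)
decode (reader v1):
  channel := "GUEST"
  extras := {"env": true, "alt": true}
  contact.attempts := 3
  contact.rating := 1.5
  contact.owner := "kappa" (absent -> default)
  contact.checksum := null (absent, optional -> null)
  version := 1
  score := 0.25
  primary := true
  weight := -0.5
  => decoded: {"channel": "GUEST", "extras": {"env": true, "alt": true}, "contact": {"attempts": 3, "rating": 1.5, "owner": "kappa", "checksum": null}, "version": 1, "score": 0.25, "primary": true, "weight": -0.5}
the other Account changes do not affect what is asked:
  field rating in record Money: tag 1 changed to 4 -> no rule fires on it in Account's dialect; the asked verdict holds
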